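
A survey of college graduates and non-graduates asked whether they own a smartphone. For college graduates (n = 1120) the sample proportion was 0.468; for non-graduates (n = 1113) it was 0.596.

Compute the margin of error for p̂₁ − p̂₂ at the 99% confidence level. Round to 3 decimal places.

The two standard errors are √(0.4680×0.5320/1120) = 0.01491 and √(0.5960×0.4040/1113) = 0.01471.
Because the samples are independent, SE_diff = √(0.01491² + 0.01471²) = 0.02094.
Using z* = 2.576 for 99%, ME = 2.576 × 0.02094 = 0.05394.

0.054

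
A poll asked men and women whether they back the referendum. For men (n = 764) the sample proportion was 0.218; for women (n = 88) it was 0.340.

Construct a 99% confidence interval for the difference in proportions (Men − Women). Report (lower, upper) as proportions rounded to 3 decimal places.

(-0.258, 0.014)

SE₁ = √(p̂₁(1−p̂₁)/n₁) = √(0.2180·0.7820/764) = 0.01494; SE₂ = √(0.3400·0.6600/88) = 0.05050.
Independent samples: SE of the difference = √(SE₁² + SE₂²) = √(0.0002232036 + 0.00255025) = 0.05266.
z* for 99% confidence is 2.576, so the margin of error is 2.576 × 0.05266 = 0.13565.
Point estimate p̂₁ − p̂₂ = 0.2180 − 0.3400 = -0.1220.
-0.1220 ± 0.13565 → (-0.258, 0.014).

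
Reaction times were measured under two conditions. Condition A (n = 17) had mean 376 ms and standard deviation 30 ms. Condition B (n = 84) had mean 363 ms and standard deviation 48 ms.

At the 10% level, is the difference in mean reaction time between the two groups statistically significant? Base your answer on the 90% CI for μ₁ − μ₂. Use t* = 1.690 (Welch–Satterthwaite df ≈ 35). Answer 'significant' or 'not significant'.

not significant

Per-group SEs: s₁/√n₁ = 30/√17 = 7.2761, s₂/√n₂ = 48/√84 = 5.2372.
Unpooled SE of the difference: √(52.94163121 + 27.42826384) = 8.9649.
Margin of error = t* · SE = 1.690 × 8.9649 = 15.1507.
x̄₁ − x̄₂ = 376 − 363 = 13.0000.
CI: 13.0000 ± 15.1507 = (-2.1507, 28.1507).
The interval (-2.1507, 28.1507) contains 0, so the difference is not significant.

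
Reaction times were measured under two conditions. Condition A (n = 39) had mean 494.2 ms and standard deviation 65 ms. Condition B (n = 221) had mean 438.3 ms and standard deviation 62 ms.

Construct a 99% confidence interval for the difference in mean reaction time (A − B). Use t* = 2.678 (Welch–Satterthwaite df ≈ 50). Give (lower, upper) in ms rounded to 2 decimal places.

(25.87, 85.93)

Per-group SEs: s₁/√n₁ = 65/√39 = 10.4083, s₂/√n₂ = 62/√221 = 4.1706.
Unpooled SE of the difference: √(108.33270889 + 17.39390436) = 11.2128.
Margin of error = t* · SE = 2.678 × 11.2128 = 30.0279.
x̄₁ − x̄₂ = 494.2 − 438.3 = 55.9000.
CI: 55.9000 ± 30.0279 = (25.87, 85.93).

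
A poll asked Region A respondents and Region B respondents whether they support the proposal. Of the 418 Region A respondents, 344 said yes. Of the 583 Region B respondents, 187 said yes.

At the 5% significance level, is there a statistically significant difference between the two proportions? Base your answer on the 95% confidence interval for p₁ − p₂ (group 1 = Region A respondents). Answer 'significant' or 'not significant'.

significant

Sample proportions: 344/418 = 0.8230, 187/583 = 0.3208.
Each SE is √(p̂(1−p̂)/n): √(0.8230·0.1770/418) = 0.01867 and √(0.3208·0.6792/583) = 0.01933.
SE(p̂₁ − p̂₂) = √(SE₁² + SE₂²) = √(0.0003485689 + 0.0003736489) = 0.02687, since the two samples are independent.
At 95% confidence z* = 1.960; margin = 1.960 × 0.02687 = 0.05267.
The difference is 0.8230 − 0.3208 = 0.5022, so the interval is 0.5022 ± 0.05267 = (0.44953, 0.55487).
The interval (0.44953, 0.55487) does not contain 0, so the difference is significant.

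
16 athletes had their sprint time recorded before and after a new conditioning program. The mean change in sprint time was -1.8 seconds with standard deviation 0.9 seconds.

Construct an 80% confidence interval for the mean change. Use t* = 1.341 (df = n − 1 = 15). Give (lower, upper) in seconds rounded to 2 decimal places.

(-2.10, -1.50)

This is a matched-pairs design, so SE = s_d/√n = 0.9/√16 = 0.2250.
Margin = 1.341 × 0.2250 = 0.3017; the interval is -1.8 ± 0.3017 = (-2.10, -1.50).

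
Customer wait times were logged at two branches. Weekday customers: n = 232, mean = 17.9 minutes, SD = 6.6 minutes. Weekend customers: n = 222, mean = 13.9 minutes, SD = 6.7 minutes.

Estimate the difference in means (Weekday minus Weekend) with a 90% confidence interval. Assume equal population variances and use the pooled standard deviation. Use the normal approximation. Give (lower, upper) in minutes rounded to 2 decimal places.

s_p = √[((n₁−1)s₁² + (n₂−1)s₂²)/(n₁+n₂−2)] = √[(231·6.6² + 221·6.7²)/452] = 6.6491.
SE = 6.6491·√(1/232 + 1/222) = 0.6243.
With z* = 1.645, margin = 1.645 × 0.6243 = 1.0270.
x̄₁ − x̄₂ = 17.9 − 13.9 = 4.0000; interval 4.0000 ± 1.0270 = (2.97, 5.03).

(2.97, 5.03)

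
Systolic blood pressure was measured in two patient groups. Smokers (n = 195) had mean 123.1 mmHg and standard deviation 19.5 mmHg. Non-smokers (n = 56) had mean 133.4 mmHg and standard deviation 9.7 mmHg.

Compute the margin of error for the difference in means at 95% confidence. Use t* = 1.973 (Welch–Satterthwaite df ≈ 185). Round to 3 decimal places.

SE₁ = s₁/√n₁ = 19.5/√195 = 1.3964; SE₂ = 9.7/√56 = 1.2962.
Independent samples, unequal variances: SE_diff = √(SE₁² + SE₂²) = √(1.94993296 + 1.68013444) = 1.9053.
t* = 1.973, so margin of error = 1.973 × 1.9053 = 3.7592.

3.759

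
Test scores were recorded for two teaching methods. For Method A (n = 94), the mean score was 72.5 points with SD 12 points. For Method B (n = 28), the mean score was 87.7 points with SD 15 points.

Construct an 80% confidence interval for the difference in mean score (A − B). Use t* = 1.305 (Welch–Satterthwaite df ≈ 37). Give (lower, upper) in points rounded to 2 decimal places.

Per-group SEs: s₁/√n₁ = 12/√94 = 1.2377, s₂/√n₂ = 15/√28 = 2.8347.
Unpooled SE of the difference: √(1.53190129 + 8.03552409) = 3.0931.
Margin of error = t* · SE = 1.305 × 3.0931 = 4.0365.
x̄₁ − x̄₂ = 72.5 − 87.7 = -15.2000.
CI: -15.2000 ± 4.0365 = (-19.24, -11.16).

(-19.24, -11.16)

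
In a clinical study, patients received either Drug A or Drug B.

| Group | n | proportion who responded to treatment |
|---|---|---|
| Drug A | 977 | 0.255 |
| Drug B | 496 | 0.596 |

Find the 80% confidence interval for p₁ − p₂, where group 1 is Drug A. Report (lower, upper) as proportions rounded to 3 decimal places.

(-0.374, -0.308)

Each SE is √(p̂(1−p̂)/n): √(0.2550·0.7450/977) = 0.01394 and √(0.5960·0.4040/496) = 0.02203.
SE(p̂₁ − p̂₂) = √(SE₁² + SE₂²) = √(0.0001943236 + 0.0004853209) = 0.02607, since the two samples are independent.
At 80% confidence z* = 1.282; margin = 1.282 × 0.02607 = 0.03342.
The difference is 0.2550 − 0.5960 = -0.3410, so the interval is -0.3410 ± 0.03342 = (-0.374, -0.308).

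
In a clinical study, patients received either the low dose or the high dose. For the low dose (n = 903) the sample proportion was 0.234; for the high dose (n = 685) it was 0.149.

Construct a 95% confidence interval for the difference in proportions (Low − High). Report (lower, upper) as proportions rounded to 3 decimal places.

(0.047, 0.123)

SE₁ = √(p̂₁(1−p̂₁)/n₁) = √(0.2340·0.7660/903) = 0.01409; SE₂ = √(0.1490·0.8510/685) = 0.01361.
Independent samples: SE of the difference = √(SE₁² + SE₂²) = √(0.0001985281 + 0.0001852321) = 0.01959.
z* for 95% confidence is 1.960, so the margin of error is 1.960 × 0.01959 = 0.03840.
Point estimate p̂₁ − p̂₂ = 0.2340 − 0.1490 = 0.0850.
0.0850 ± 0.03840 → (0.047, 0.123).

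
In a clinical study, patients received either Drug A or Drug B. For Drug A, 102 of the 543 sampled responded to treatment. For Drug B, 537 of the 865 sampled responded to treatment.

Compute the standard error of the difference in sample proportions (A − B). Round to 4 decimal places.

0.0235

Sample proportions: 102/543 = 0.1878, 537/865 = 0.6208.
Each SE is √(p̂(1−p̂)/n): √(0.1878·0.8122/543) = 0.01676 and √(0.6208·0.3792/865) = 0.01650.
SE(p̂₁ − p̂₂) = √(SE₁² + SE₂²) = √(0.0002808976 + 0.00027225) = 0.02352, since the two samples are independent.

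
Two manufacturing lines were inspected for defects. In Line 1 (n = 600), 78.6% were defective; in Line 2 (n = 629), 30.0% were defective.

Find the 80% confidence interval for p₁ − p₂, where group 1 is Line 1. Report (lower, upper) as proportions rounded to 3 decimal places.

(0.454, 0.518)

Each SE is √(p̂(1−p̂)/n): √(0.7860·0.2140/600) = 0.01674 and √(0.3000·0.7000/629) = 0.01827.
SE(p̂₁ − p̂₂) = √(SE₁² + SE₂²) = √(0.0002802276 + 0.0003337929) = 0.02478, since the two samples are independent.
At 80% confidence z* = 1.282; margin = 1.282 × 0.02478 = 0.03177.
The difference is 0.7860 − 0.3000 = 0.4860, so the interval is 0.4860 ± 0.03177 = (0.454, 0.518).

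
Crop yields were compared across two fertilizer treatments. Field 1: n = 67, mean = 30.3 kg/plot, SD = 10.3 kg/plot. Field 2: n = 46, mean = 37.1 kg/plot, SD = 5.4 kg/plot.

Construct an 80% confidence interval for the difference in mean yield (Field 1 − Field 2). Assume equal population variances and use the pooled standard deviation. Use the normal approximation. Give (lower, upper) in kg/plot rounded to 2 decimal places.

Pooled variance s_p² = [66·10.3² + 45·5.4²] / (67+46−2) = 74.9022, so s_p = 8.6546.
SE_diff = s_p·√(1/n₁ + 1/n₂) = 8.6546·√(1/67 + 1/46) = 1.6572.
z* = 1.282; margin = 1.282 × 1.6572 = 2.1245.
Difference = 30.3 − 37.1 = -6.8000.
-6.8000 ± 2.1245 → (-8.92, -4.68).

(-8.92, -4.68)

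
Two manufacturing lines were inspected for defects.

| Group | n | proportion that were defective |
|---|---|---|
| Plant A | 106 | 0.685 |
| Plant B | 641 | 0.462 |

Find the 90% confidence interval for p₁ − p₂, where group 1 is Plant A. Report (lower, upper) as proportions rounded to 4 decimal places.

(0.1420, 0.3040)

The two standard errors are √(0.6850×0.3150/106) = 0.04512 and √(0.4620×0.5380/641) = 0.01969.
Because the samples are independent, SE_diff = √(0.04512² + 0.01969²) = 0.04923.
Using z* = 1.645 for 90%, ME = 1.645 × 0.04923 = 0.08098.
p̂₁ − p̂₂ = 0.2230; interval 0.2230 ± 0.08098 gives (0.1420, 0.3040).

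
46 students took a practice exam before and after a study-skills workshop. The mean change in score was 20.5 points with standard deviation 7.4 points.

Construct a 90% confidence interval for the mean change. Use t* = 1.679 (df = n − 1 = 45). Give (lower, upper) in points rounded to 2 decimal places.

(18.67, 22.33)

This is a matched-pairs design, so SE = s_d/√n = 7.4/√46 = 1.0911.
Margin = 1.679 × 1.0911 = 1.8320; the interval is 20.5 ± 1.8320 = (18.67, 22.33).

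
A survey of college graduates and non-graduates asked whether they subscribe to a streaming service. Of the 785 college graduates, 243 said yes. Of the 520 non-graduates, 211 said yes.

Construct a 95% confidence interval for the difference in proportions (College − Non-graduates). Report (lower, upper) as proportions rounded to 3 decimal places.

Sample proportions: 243/785 = 0.3096, 211/520 = 0.4058.
Each SE is √(p̂(1−p̂)/n): √(0.3096·0.6904/785) = 0.01650 and √(0.4058·0.5942/520) = 0.02153.
SE(p̂₁ − p̂₂) = √(SE₁² + SE₂²) = √(0.00027225 + 0.0004635409) = 0.02713, since the two samples are independent.
At 95% confidence z* = 1.960; margin = 1.960 × 0.02713 = 0.05317.
The difference is 0.3096 − 0.4058 = -0.0962, so the interval is -0.0962 ± 0.05317 = (-0.149, -0.043).

(-0.149, -0.043)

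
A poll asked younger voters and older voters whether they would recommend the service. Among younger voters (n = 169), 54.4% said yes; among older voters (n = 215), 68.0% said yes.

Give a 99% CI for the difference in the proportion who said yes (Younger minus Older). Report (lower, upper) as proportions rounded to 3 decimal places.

(-0.264, -0.008)

SE₁ = √(p̂₁(1−p̂₁)/n₁) = √(0.5440·0.4560/169) = 0.03831; SE₂ = √(0.6800·0.3200/215) = 0.03181.
Independent samples: SE of the difference = √(SE₁² + SE₂²) = √(0.0014676561 + 0.0010118761) = 0.04979.
z* for 99% confidence is 2.576, so the margin of error is 2.576 × 0.04979 = 0.12826.
Point estimate p̂₁ − p̂₂ = 0.5440 − 0.6800 = -0.1360.
-0.1360 ± 0.12826 → (-0.264, -0.008).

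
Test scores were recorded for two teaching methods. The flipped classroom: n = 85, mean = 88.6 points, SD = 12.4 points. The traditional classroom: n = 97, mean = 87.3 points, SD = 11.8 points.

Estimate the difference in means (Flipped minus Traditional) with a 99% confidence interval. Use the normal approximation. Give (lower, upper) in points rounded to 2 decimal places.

(-3.34, 5.94)

SE₁ = s₁/√n₁ = 12.4/√85 = 1.3450; SE₂ = 11.8/√97 = 1.1981.
Independent samples, unequal variances: SE_diff = √(SE₁² + SE₂²) = √(1.809025 + 1.43544361) = 1.8012.
z* = 2.576, so margin of error = 2.576 × 1.8012 = 4.6399.
Difference in means = 88.6 − 87.3 = 1.3000.
1.3000 ± 4.6399 → (-3.34, 5.94).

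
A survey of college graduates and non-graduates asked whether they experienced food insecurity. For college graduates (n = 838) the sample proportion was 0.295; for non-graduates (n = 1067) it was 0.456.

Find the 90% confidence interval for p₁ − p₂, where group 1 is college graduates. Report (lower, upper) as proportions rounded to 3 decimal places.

Each SE is √(p̂(1−p̂)/n): √(0.2950·0.7050/838) = 0.01575 and √(0.4560·0.5440/1067) = 0.01525.
SE(p̂₁ − p̂₂) = √(SE₁² + SE₂²) = √(0.0002480625 + 0.0002325625) = 0.02192, since the two samples are independent.
At 90% confidence z* = 1.645; margin = 1.645 × 0.02192 = 0.03606.
The difference is 0.2950 − 0.4560 = -0.1610, so the interval is -0.1610 ± 0.03606 = (-0.197, -0.125).

(-0.197, -0.125)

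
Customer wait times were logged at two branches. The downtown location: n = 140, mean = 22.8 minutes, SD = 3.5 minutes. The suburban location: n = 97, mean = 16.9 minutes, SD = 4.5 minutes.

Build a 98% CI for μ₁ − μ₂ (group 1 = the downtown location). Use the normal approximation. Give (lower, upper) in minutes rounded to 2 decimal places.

(4.63, 7.17)

SE₁ = s₁/√n₁ = 3.5/√140 = 0.2958; SE₂ = 4.5/√97 = 0.4569.
Independent samples, unequal variances: SE_diff = √(SE₁² + SE₂²) = √(0.08749764 + 0.20875761) = 0.5443.
z* = 2.326, so margin of error = 2.326 × 0.5443 = 1.2660.
Difference in means = 22.8 − 16.9 = 5.9000.
5.9000 ± 1.2660 → (4.63, 7.17).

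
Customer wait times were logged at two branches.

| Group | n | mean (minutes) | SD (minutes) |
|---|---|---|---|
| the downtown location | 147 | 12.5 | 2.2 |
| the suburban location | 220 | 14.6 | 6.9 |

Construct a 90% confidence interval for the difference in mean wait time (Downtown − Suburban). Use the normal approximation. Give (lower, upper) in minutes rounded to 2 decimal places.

Per-group SEs: s₁/√n₁ = 2.2/√147 = 0.1815, s₂/√n₂ = 6.9/√220 = 0.4652.
Unpooled SE of the difference: √(0.03294225 + 0.21641104) = 0.4994.
Margin of error = z* · SE = 1.645 × 0.4994 = 0.8215.
x̄₁ − x̄₂ = 12.5 − 14.6 = -2.1000.
CI: -2.1000 ± 0.8215 = (-2.92, -1.28).

(-2.92, -1.28)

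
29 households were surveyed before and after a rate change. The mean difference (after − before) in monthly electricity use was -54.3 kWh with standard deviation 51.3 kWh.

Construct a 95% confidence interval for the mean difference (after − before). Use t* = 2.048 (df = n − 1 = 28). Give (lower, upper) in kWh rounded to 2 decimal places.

(-73.81, -34.79)

This is a matched-pairs design, so SE = s_d/√n = 51.3/√29 = 9.5262.
Margin = 2.048 × 9.5262 = 19.5097; the interval is -54.3 ± 19.5097 = (-73.81, -34.79).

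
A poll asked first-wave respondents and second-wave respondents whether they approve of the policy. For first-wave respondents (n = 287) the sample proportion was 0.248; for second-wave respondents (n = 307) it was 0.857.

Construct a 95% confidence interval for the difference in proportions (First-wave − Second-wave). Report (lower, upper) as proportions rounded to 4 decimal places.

(-0.6725, -0.5455)

SE₁ = √(p̂₁(1−p̂₁)/n₁) = √(0.2480·0.7520/287) = 0.02549; SE₂ = √(0.8570·0.1430/307) = 0.01998.
Independent samples: SE of the difference = √(SE₁² + SE₂²) = √(0.0006497401 + 0.0003992004) = 0.03239.
z* for 95% confidence is 1.960, so the margin of error is 1.960 × 0.03239 = 0.06348.
Point estimate p̂₁ − p̂₂ = 0.2480 − 0.8570 = -0.6090.
-0.6090 ± 0.06348 → (-0.6725, -0.5455).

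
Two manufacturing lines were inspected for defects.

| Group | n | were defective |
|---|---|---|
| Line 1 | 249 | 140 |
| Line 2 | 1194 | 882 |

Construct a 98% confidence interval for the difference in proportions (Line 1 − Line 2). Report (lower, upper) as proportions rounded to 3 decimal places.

First, p̂₁ = 140/249 = 0.5622; p̂₂ = 882/1194 = 0.7387.
The two standard errors are √(0.5622×0.4378/249) = 0.03144 and √(0.7387×0.2613/1194) = 0.01271.
Because the samples are independent, SE_diff = √(0.03144² + 0.01271²) = 0.03391.
Using z* = 2.326 for 98%, ME = 2.326 × 0.03391 = 0.07887.
p̂₁ − p̂₂ = -0.1765; interval -0.1765 ± 0.07887 gives (-0.255, -0.098).

(-0.255, -0.098)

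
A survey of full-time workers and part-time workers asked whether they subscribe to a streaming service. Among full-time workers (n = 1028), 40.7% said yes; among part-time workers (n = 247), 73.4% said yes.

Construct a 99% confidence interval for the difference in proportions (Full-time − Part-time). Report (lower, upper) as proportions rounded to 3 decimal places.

The two standard errors are √(0.4070×0.5930/1028) = 0.01532 and √(0.7340×0.2660/247) = 0.02812.
Because the samples are independent, SE_diff = √(0.01532² + 0.02812²) = 0.03202.
Using z* = 2.576 for 99%, ME = 2.576 × 0.03202 = 0.08248.
p̂₁ − p̂₂ = -0.3270; interval -0.3270 ± 0.08248 gives (-0.409, -0.245).

(-0.409, -0.245)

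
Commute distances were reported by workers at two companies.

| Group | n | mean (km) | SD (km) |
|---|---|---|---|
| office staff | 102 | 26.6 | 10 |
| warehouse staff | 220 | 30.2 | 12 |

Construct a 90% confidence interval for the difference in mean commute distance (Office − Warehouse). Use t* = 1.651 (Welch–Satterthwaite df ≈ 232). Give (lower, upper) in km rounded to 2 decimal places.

Per-group SEs: s₁/√n₁ = 10/√102 = 0.9901, s₂/√n₂ = 12/√220 = 0.8090.
Unpooled SE of the difference: √(0.98029801 + 0.654481) = 1.2786.
Margin of error = t* · SE = 1.651 × 1.2786 = 2.1110.
x̄₁ − x̄₂ = 26.6 − 30.2 = -3.6000.
CI: -3.6000 ± 2.1110 = (-5.71, -1.49).

(-5.71, -1.49)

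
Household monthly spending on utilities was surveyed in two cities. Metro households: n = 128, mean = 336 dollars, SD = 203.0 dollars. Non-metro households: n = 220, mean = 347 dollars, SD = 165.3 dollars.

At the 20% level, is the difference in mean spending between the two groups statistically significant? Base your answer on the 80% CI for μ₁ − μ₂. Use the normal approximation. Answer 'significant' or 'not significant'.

SE₁ = s₁/√n₁ = 203.0/√128 = 17.9428; SE₂ = 165.3/√220 = 11.1445.
Independent samples, unequal variances: SE_diff = √(SE₁² + SE₂²) = √(321.94407184 + 124.19988025) = 21.1221.
z* = 1.282, so margin of error = 1.282 × 21.1221 = 27.0785.
Difference in means = 336 − 347 = -11.0000.
-11.0000 ± 27.0785 → (-38.0785, 16.0785).
The interval (-38.0785, 16.0785) contains 0, so the difference is not significant.

not significant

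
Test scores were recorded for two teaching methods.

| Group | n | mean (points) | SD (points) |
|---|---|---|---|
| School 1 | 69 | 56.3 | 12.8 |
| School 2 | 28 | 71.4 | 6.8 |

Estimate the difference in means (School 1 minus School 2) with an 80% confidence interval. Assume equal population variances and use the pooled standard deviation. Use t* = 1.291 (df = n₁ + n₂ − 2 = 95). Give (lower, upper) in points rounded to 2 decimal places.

(-18.40, -11.80)

s_p = √[((n₁−1)s₁² + (n₂−1)s₂²)/(n₁+n₂−2)] = √[(68·12.8² + 27·6.8²)/95] = 11.4200.
SE = 11.4200·√(1/69 + 1/28) = 2.5589.
With t* = 1.291, margin = 1.291 × 2.5589 = 3.3035.
x̄₁ − x̄₂ = 56.3 − 71.4 = -15.1000; interval -15.1000 ± 3.3035 = (-18.40, -11.80).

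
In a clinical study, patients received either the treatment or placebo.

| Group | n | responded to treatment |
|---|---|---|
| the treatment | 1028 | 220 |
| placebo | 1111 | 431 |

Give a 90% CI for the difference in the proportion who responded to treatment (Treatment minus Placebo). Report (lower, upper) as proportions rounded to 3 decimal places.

First, p̂₁ = 220/1028 = 0.2140; p̂₂ = 431/1111 = 0.3879.
The two standard errors are √(0.2140×0.7860/1028) = 0.01279 and √(0.3879×0.6121/1111) = 0.01462.
Because the samples are independent, SE_diff = √(0.01279² + 0.01462²) = 0.01942.
Using z* = 1.645 for 90%, ME = 1.645 × 0.01942 = 0.03195.
p̂₁ − p̂₂ = -0.1739; interval -0.1739 ± 0.03195 gives (-0.206, -0.142).

(-0.206, -0.142)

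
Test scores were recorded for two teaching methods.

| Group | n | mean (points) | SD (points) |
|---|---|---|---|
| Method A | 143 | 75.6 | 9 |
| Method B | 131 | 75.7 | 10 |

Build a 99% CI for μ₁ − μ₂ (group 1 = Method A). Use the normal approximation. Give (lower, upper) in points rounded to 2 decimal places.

(-3.07, 2.87)

Per-group SEs: s₁/√n₁ = 9/√143 = 0.7526, s₂/√n₂ = 10/√131 = 0.8737.
Unpooled SE of the difference: √(0.56640676 + 0.76335169) = 1.1532.
Margin of error = z* · SE = 2.576 × 1.1532 = 2.9706.
x̄₁ − x̄₂ = 75.6 − 75.7 = -0.1000.
CI: -0.1000 ± 2.9706 = (-3.07, 2.87).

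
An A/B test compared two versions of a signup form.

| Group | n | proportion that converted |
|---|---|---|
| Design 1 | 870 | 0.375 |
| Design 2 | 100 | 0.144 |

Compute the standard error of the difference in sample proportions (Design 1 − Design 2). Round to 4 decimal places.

0.0388

Each SE is √(p̂(1−p̂)/n): √(0.3750·0.6250/870) = 0.01641 and √(0.1440·0.8560/100) = 0.03511.
SE(p̂₁ − p̂₂) = √(SE₁² + SE₂²) = √(0.0002692881 + 0.0012327121) = 0.03876, since the two samples are independent.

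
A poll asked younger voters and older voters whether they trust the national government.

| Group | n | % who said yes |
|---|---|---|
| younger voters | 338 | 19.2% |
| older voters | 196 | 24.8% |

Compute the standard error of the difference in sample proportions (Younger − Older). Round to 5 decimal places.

The two standard errors are √(0.1920×0.8080/338) = 0.02142 and √(0.2480×0.7520/196) = 0.03085.
Because the samples are independent, SE_diff = √(0.02142² + 0.03085²) = 0.03756.

0.03756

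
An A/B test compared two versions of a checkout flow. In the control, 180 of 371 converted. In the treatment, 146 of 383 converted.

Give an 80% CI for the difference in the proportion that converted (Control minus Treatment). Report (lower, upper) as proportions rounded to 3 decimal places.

(0.058, 0.150)

p̂₁ = 180/371 = 0.4852 and p̂₂ = 146/383 = 0.3812.
SE₁ = √(p̂₁(1−p̂₁)/n₁) = √(0.4852·0.5148/371) = 0.02595; SE₂ = √(0.3812·0.6188/383) = 0.02482.
Independent samples: SE of the difference = √(SE₁² + SE₂²) = √(0.0006734025 + 0.0006160324) = 0.03591.
z* for 80% confidence is 1.282, so the margin of error is 1.282 × 0.03591 = 0.04604.
Point estimate p̂₁ − p̂₂ = 0.4852 − 0.3812 = 0.1040.
0.1040 ± 0.04604 → (0.058, 0.150).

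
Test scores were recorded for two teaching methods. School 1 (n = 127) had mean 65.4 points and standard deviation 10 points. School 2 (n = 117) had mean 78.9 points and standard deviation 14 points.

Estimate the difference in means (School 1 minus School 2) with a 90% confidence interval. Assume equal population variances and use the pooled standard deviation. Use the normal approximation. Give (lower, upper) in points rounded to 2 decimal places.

s_p = √[((n₁−1)s₁² + (n₂−1)s₂²)/(n₁+n₂−2)] = √[(126·10² + 116·14²)/242] = 12.0837.
SE = 12.0837·√(1/127 + 1/117) = 1.5485.
With z* = 1.645, margin = 1.645 × 1.5485 = 2.5473.
x̄₁ − x̄₂ = 65.4 − 78.9 = -13.5000; interval -13.5000 ± 2.5473 = (-16.05, -10.95).

(-16.05, -10.95)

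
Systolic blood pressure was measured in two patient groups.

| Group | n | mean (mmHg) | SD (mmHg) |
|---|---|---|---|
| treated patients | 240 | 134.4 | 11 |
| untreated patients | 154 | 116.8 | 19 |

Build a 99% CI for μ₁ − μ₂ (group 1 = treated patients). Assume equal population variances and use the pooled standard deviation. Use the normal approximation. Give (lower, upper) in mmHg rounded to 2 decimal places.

(13.70, 21.50)

s_p = √[((n₁−1)s₁² + (n₂−1)s₂²)/(n₁+n₂−2)] = √[(239·11² + 153·19²)/392] = 14.6517.
SE = 14.6517·√(1/240 + 1/154) = 1.5128.
With z* = 2.576, margin = 2.576 × 1.5128 = 3.8970.
x̄₁ − x̄₂ = 134.4 − 116.8 = 17.6000; interval 17.6000 ± 3.8970 = (13.70, 21.50).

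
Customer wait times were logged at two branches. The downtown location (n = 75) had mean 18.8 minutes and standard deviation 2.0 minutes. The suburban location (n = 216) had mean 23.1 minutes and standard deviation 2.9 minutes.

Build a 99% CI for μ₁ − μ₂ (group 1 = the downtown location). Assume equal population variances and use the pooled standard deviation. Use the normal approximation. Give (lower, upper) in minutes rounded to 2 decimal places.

(-5.23, -3.37)

s_p = √[((n₁−1)s₁² + (n₂−1)s₂²)/(n₁+n₂−2)] = √[(74·2.0² + 215·2.9²)/289] = 2.6983.
SE = 2.6983·√(1/75 + 1/216) = 0.3616.
With z* = 2.576, margin = 2.576 × 0.3616 = 0.9315.
x̄₁ − x̄₂ = 18.8 − 23.1 = -4.3000; interval -4.3000 ± 0.9315 = (-5.23, -3.37).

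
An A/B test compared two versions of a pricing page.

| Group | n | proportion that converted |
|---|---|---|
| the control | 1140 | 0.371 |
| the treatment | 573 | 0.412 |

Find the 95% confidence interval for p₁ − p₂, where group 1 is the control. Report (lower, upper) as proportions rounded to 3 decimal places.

The two standard errors are √(0.3710×0.6290/1140) = 0.01431 and √(0.4120×0.5880/573) = 0.02056.
Because the samples are independent, SE_diff = √(0.01431² + 0.02056²) = 0.02505.
Using z* = 1.960 for 95%, ME = 1.960 × 0.02505 = 0.04910.
p̂₁ − p̂₂ = -0.0410; interval -0.0410 ± 0.04910 gives (-0.090, 0.008).

(-0.090, 0.008)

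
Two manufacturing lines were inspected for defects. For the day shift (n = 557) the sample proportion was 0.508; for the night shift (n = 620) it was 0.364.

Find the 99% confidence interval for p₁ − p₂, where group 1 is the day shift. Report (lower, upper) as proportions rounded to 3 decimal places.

(0.070, 0.218)

Each SE is √(p̂(1−p̂)/n): √(0.5080·0.4920/557) = 0.02118 and √(0.3640·0.6360/620) = 0.01932.
SE(p̂₁ − p̂₂) = √(SE₁² + SE₂²) = √(0.0004485924 + 0.0003732624) = 0.02867, since the two samples are independent.
At 99% confidence z* = 2.576; margin = 2.576 × 0.02867 = 0.07385.
The difference is 0.5080 − 0.3640 = 0.1440, so the interval is 0.1440 ± 0.07385 = (0.070, 0.218).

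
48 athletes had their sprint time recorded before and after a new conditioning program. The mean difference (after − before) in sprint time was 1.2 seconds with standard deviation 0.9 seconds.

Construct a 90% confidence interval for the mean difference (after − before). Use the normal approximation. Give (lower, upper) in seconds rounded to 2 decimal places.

(0.99, 1.41)

Paired design: SE = s_d/√n = 0.9/√48 = 0.1299.
z* = 1.645; margin of error = 1.645 × 0.1299 = 0.2137.
1.2 ± 0.2137 → (0.99, 1.41).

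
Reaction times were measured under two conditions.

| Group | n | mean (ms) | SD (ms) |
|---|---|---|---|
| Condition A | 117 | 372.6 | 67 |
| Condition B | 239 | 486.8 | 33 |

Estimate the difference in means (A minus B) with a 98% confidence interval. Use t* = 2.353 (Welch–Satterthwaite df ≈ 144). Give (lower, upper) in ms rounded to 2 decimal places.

(-129.62, -98.78)

Standard errors of each mean: 67/√117 = 6.1942 and 33/√239 = 2.1346.
SE(x̄₁ − x̄₂) = √(6.1942² + 2.1346²) = 6.5517 for independent samples with unequal variances.
With t* = 2.353, the margin is 2.353 × 6.5517 = 15.4162.
x̄₁ − x̄₂ = 372.6 − 486.8 = -114.2000; the interval is -114.2000 ± 15.4162 = (-129.62, -98.78).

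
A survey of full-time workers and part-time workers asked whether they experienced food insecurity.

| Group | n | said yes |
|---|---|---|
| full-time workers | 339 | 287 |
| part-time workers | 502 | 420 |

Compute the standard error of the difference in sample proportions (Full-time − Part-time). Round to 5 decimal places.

0.02560

First, p̂₁ = 287/339 = 0.8466; p̂₂ = 420/502 = 0.8367.
The two standard errors are √(0.8466×0.1534/339) = 0.01957 and √(0.8367×0.1633/502) = 0.01650.
Because the samples are independent, SE_diff = √(0.01957² + 0.01650²) = 0.02560.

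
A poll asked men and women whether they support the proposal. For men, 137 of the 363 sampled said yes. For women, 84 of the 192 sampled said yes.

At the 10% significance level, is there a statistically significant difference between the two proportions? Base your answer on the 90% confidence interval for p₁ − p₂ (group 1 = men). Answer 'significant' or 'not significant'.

p̂₁ = 137/363 = 0.3774 and p̂₂ = 84/192 = 0.4375.
SE₁ = √(p̂₁(1−p̂₁)/n₁) = √(0.3774·0.6226/363) = 0.02544; SE₂ = √(0.4375·0.5625/192) = 0.03580.
Independent samples: SE of the difference = √(SE₁² + SE₂²) = √(0.0006471936 + 0.00128164) = 0.04392.
z* for 90% confidence is 1.645, so the margin of error is 1.645 × 0.04392 = 0.07225.
Point estimate p̂₁ − p̂₂ = 0.3774 − 0.4375 = -0.0601.
-0.0601 ± 0.07225 → (-0.13235, 0.01215).
The interval (-0.13235, 0.01215) contains 0, so the difference is not significant.

not significant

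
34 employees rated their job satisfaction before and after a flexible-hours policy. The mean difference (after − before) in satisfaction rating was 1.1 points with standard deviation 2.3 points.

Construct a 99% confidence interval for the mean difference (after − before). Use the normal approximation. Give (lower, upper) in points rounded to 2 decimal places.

(0.08, 2.12)

Paired design: SE = s_d/√n = 2.3/√34 = 0.3944.
z* = 2.576; margin of error = 2.576 × 0.3944 = 1.0160.
1.1 ± 1.0160 → (0.08, 2.12).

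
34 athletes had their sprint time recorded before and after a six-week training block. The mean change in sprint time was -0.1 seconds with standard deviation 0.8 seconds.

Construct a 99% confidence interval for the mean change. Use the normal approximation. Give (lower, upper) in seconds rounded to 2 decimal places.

Paired design: SE = s_d/√n = 0.8/√34 = 0.1372.
z* = 2.576; margin of error = 2.576 × 0.1372 = 0.3534.
-0.1 ± 0.3534 → (-0.45, 0.25).

(-0.45, 0.25)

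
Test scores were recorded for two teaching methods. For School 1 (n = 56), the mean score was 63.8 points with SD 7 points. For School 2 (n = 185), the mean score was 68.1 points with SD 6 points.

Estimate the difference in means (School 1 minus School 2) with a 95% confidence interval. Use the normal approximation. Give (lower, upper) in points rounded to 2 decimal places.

SE₁ = s₁/√n₁ = 7/√56 = 0.9354; SE₂ = 6/√185 = 0.4411.
Independent samples, unequal variances: SE_diff = √(SE₁² + SE₂²) = √(0.87497316 + 0.19456921) = 1.0342.
z* = 1.960, so margin of error = 1.960 × 1.0342 = 2.0270.
Difference in means = 63.8 − 68.1 = -4.3000.
-4.3000 ± 2.0270 → (-6.33, -2.27).

(-6.33, -2.27)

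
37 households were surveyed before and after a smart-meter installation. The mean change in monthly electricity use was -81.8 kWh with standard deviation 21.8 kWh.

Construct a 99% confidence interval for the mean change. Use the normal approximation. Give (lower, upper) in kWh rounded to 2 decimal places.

(-91.03, -72.57)

This is a matched-pairs design, so SE = s_d/√n = 21.8/√37 = 3.5839.
Margin = 2.576 × 3.5839 = 9.2321; the interval is -81.8 ± 9.2321 = (-91.03, -72.57).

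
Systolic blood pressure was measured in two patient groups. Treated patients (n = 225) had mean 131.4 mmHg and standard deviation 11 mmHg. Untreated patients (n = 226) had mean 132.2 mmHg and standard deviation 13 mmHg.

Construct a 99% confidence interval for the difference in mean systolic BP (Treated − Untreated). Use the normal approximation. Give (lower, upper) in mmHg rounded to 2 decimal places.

SE₁ = s₁/√n₁ = 11/√225 = 0.7333; SE₂ = 13/√226 = 0.8647.
Independent samples, unequal variances: SE_diff = √(SE₁² + SE₂²) = √(0.53772889 + 0.74770609) = 1.1338.
z* = 2.576, so margin of error = 2.576 × 1.1338 = 2.9207.
Difference in means = 131.4 − 132.2 = -0.8000.
-0.8000 ± 2.9207 → (-3.72, 2.12).

(-3.72, 2.12)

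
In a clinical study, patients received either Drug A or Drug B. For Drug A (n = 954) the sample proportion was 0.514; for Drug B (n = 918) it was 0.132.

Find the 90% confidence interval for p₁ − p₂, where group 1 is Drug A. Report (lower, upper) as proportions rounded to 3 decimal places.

(0.350, 0.414)

Each SE is √(p̂(1−p̂)/n): √(0.5140·0.4860/954) = 0.01618 and √(0.1320·0.8680/918) = 0.01117.
SE(p̂₁ − p̂₂) = √(SE₁² + SE₂²) = √(0.0002617924 + 0.0001247689) = 0.01966, since the two samples are independent.
At 90% confidence z* = 1.645; margin = 1.645 × 0.01966 = 0.03234.
The difference is 0.5140 − 0.1320 = 0.3820, so the interval is 0.3820 ± 0.03234 = (0.350, 0.414).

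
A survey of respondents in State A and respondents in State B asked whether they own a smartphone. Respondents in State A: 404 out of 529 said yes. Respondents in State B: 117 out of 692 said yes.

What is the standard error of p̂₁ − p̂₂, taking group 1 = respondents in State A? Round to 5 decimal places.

0.02333

p̂₁ = 404/529 = 0.7637 and p̂₂ = 117/692 = 0.1691.
SE₁ = √(p̂₁(1−p̂₁)/n₁) = √(0.7637·0.2363/529) = 0.01847; SE₂ = √(0.1691·0.8309/692) = 0.01425.
Independent samples: SE of the difference = √(SE₁² + SE₂²) = √(0.0003411409 + 0.0002030625) = 0.02333.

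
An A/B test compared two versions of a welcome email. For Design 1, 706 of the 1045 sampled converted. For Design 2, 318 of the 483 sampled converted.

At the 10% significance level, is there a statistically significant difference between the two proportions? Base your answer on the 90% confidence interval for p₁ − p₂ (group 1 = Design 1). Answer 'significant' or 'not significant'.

not significant

First, p̂₁ = 706/1045 = 0.6756; p̂₂ = 318/483 = 0.6584.
The two standard errors are √(0.6756×0.3244/1045) = 0.01448 and √(0.6584×0.3416/483) = 0.02158.
Because the samples are independent, SE_diff = √(0.01448² + 0.02158²) = 0.02599.
Using z* = 1.645 for 90%, ME = 1.645 × 0.02599 = 0.04275.
p̂₁ − p̂₂ = 0.0172; interval 0.0172 ± 0.04275 gives (-0.02555, 0.05995).
The interval (-0.02555, 0.05995) contains 0, so the difference is not significant.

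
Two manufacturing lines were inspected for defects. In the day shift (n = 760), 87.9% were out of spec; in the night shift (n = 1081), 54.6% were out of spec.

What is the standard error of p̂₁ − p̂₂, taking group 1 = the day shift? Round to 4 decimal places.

SE₁ = √(p̂₁(1−p̂₁)/n₁) = √(0.8790·0.1210/760) = 0.01183; SE₂ = √(0.5460·0.4540/1081) = 0.01514.
Independent samples: SE of the difference = √(SE₁² + SE₂²) = √(0.0001399489 + 0.0002292196) = 0.01921.

0.0192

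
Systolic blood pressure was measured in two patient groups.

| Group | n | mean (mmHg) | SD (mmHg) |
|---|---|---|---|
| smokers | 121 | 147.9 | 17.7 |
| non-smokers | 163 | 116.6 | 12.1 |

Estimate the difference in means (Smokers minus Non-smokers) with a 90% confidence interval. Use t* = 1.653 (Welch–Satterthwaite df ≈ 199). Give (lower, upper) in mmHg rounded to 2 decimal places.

SE₁ = s₁/√n₁ = 17.7/√121 = 1.6091; SE₂ = 12.1/√163 = 0.9477.
Independent samples, unequal variances: SE_diff = √(SE₁² + SE₂²) = √(2.58920281 + 0.89813529) = 1.8674.
t* = 1.653, so margin of error = 1.653 × 1.8674 = 3.0868.
Difference in means = 147.9 − 116.6 = 31.3000.
31.3000 ± 3.0868 → (28.21, 34.39).

(28.21, 34.39)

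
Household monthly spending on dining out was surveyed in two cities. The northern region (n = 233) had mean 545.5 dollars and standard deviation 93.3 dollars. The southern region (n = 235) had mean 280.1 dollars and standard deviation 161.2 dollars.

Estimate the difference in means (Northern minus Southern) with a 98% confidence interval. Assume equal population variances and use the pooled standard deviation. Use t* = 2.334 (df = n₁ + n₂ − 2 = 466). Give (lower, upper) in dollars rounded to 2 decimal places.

Pooled variance s_p² = [232·93.3² + 234·161.2²] / (233+235−2) = 17382.2477, so s_p = 131.8418.
SE_diff = s_p·√(1/n₁ + 1/n₂) = 131.8418·√(1/233 + 1/235) = 12.1889.
t* = 2.334; margin = 2.334 × 12.1889 = 28.4489.
Difference = 545.5 − 280.1 = 265.4000.
265.4000 ± 28.4489 → (236.95, 293.85).

(236.95, 293.85)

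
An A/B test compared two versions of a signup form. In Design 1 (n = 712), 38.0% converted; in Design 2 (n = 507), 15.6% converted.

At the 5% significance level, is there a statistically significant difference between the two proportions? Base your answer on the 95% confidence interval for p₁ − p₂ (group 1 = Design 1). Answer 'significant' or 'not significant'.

The two standard errors are √(0.3800×0.6200/712) = 0.01819 and √(0.1560×0.8440/507) = 0.01611.
Because the samples are independent, SE_diff = √(0.01819² + 0.01611²) = 0.02430.
Using z* = 1.960 for 95%, ME = 1.960 × 0.02430 = 0.04763.
p̂₁ − p̂₂ = 0.2240; interval 0.2240 ± 0.04763 gives (0.17637, 0.27163).
The interval (0.17637, 0.27163) does not contain 0, so the difference is significant.

significant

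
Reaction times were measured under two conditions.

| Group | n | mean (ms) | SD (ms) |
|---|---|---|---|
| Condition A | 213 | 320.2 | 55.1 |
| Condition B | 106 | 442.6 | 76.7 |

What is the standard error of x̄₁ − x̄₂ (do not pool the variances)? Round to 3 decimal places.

Per-group SEs: s₁/√n₁ = 55.1/√213 = 3.7754, s₂/√n₂ = 76.7/√106 = 7.4498.
Unpooled SE of the difference: √(14.25364516 + 55.49952004) = 8.3518.

8.352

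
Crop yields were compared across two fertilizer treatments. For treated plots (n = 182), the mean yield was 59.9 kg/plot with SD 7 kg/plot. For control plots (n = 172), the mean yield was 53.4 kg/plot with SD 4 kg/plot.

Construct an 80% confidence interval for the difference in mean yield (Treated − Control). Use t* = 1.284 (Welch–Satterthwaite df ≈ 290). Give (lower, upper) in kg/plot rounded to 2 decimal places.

Standard errors of each mean: 7/√182 = 0.5189 and 4/√172 = 0.3050.
SE(x̄₁ − x̄₂) = √(0.5189² + 0.3050²) = 0.6019 for independent samples with unequal variances.
With t* = 1.284, the margin is 1.284 × 0.6019 = 0.7728.
x̄₁ − x̄₂ = 59.9 − 53.4 = 6.5000; the interval is 6.5000 ± 0.7728 = (5.73, 7.27).

(5.73, 7.27)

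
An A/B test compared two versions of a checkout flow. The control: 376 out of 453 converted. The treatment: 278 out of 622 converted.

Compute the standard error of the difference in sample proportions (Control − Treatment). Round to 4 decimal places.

0.0266

p̂₁ = 376/453 = 0.8300 and p̂₂ = 278/622 = 0.4469.
SE₁ = √(p̂₁(1−p̂₁)/n₁) = √(0.8300·0.1700/453) = 0.01765; SE₂ = √(0.4469·0.5531/622) = 0.01993.
Independent samples: SE of the difference = √(SE₁² + SE₂²) = √(0.0003115225 + 0.0003972049) = 0.02662.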